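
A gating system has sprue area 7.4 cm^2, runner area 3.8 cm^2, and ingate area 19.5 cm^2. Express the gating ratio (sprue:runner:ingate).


Sprue:Runner:Ingate = 1 : 3.8/7.4 : 19.5/7.4 = 1:0.51:2.64

1:0.51:2.64


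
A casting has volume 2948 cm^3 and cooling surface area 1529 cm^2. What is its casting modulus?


Formula: Casting Modulus M = V / A
M = 2948 cm^3 / 1529 cm^2 = 1.9281 cm

Final answer: 1.9281 cm


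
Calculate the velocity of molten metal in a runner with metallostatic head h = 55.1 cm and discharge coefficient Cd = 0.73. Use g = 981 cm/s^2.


Formula: v = Cd * sqrt(2 * g * h)  (Torricelli with discharge coefficient)
2*g*h = 2 * 981 * 55.1 = 108106.2 cm^2/s^2
sqrt(108106.2) = 328.79507 cm/s
v = 0.73 * 328.79507 = 240.0204 cm/s

Final answer: 240.0204 cm/s


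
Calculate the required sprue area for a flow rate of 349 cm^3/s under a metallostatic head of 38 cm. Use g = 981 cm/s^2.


Formula: v = sqrt(2*g*h), A = Q/v
Velocity: v = sqrt(2 * 981 * 38) = sqrt(74556) = 273.0494 cm/s
Sprue area: A = Q / v = 349 / 273.0494 = 1.2782 cm^2

Answer: 1.2782 cm^2


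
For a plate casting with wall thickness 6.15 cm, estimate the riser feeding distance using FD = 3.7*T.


Formula: FD = 3.7 * T  (riser feeding-distance rule)
FD = 3.7 * 6.15 cm = 22.7550 cm

22.7550 cm


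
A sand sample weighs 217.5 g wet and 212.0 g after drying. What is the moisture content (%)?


Formula: MC = (W_wet - W_dry) / W_wet * 100
Water mass = 217.5 - 212.0 = 5.5 g
MC = 5.5 / 217.5 * 100 = 2.5287%

2.5287%


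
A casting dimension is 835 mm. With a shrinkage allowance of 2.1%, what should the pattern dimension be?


Formula: L_pattern = L_casting * (1 + shrinkage_rate/100)
Shrinkage factor = 1 + 2.1/100 = 1.021
L_pattern = 835 mm * 1.021 = 852.5350 mm


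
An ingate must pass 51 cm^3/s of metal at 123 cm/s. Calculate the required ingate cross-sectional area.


Formula: A_ingate = Q / v  (continuity equation)
A = 51 cm^3/s / 123 cm/s = 0.4146 cm^2

0.4146 cm^2


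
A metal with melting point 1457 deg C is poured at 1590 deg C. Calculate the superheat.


Formula: Superheat = T_pour - T_melt
Superheat = 1590 - 1457 = 133 deg C

133 deg C


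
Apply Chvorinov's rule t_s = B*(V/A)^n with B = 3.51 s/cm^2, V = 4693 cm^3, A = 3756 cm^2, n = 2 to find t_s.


Formula: t_s = B * (V/A)^n  (Chvorinov's rule, n=2)
Modulus M = V/A = 4693/3756 = 1.249468 cm
M^2 = 1.249468^2 = 1.561170 cm^2
t_s = 3.51 * 1.561170 = 5.4797 s

Final answer: 5.4797 s


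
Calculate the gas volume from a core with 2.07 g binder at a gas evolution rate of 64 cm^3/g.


Formula: V_gas = W_binder * gas_evolution_rate
V = 2.07 g * 64 cm^3/g = 132.4800 cm^3

132.4800 cm^3


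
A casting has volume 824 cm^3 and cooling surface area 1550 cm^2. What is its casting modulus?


Formula: Casting Modulus M = V / A
M = 824 cm^3 / 1550 cm^2 = 0.5316 cm

Answer: 0.5316 cm


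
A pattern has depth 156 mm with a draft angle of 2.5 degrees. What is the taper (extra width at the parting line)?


Formula: taper = depth * tan(draft_angle)
tan(2.5 deg) = 0.0436609
taper = 156 mm * 0.0436609 = 6.8111 mm

Final answer: 6.8111 mm


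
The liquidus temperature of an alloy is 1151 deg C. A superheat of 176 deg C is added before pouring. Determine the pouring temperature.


Formula: T_pour = T_melt + Superheat
T_pour = 1151 + 176 = 1327 deg C

Final answer: 1327 deg C


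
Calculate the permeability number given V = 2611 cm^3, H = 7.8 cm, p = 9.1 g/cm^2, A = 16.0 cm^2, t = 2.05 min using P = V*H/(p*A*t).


Formula: Permeability Number P = (V * H) / (p * A * t)
Numerator: V * H = 2611 * 7.8 = 20365.8
Denominator: p * A * t = 9.1 * 16.0 * 2.05 = 298.48
P = 20365.8 / 298.48 = 68.2317

68.2317


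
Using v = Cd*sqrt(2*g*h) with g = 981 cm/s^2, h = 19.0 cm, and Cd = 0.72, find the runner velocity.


Formula: v = Cd * sqrt(2 * g * h)  (Torricelli with discharge coefficient)
2*g*h = 2 * 981 * 19.0 = 37278.0 cm^2/s^2
sqrt(37278.0) = 193.07511 cm/s
v = 0.72 * 193.07511 = 139.0141 cm/s

Final answer: 139.0141 cm/s


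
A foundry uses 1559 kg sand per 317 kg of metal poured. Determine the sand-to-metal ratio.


Formula: Sand-to-Metal Ratio = W_sand / W_metal
Ratio = 1559 kg / 317 kg = 4.9180

4.9180


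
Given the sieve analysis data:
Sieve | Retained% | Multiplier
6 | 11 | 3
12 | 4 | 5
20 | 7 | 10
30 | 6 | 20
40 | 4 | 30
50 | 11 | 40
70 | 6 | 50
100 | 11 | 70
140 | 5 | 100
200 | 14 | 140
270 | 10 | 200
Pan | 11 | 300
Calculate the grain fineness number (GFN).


Formula: GFN = sum(pct * multiplier) / sum(pct)
sum(pct * multiplier) = 9633
sum(pct) = 100
GFN = 9633 / 100 = 96.33


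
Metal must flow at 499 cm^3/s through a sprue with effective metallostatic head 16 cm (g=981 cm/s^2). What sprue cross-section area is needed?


Formula: v = sqrt(2*g*h), A = Q/v
Velocity: v = sqrt(2 * 981 * 16) = sqrt(31392) = 177.1779 cm/s
Sprue area: A = Q / v = 499 / 177.1779 = 2.8164 cm^2

Answer: 2.8164 cm^2


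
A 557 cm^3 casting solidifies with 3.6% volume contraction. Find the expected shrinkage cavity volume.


Formula: V_shrink = V_casting * shrinkage_pct / 100
V_shrink = 557 cm^3 * 3.6 / 100 = 20.0520 cm^3


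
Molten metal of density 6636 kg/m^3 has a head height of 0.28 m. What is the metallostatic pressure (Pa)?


Formula: P = rho * g * h
rho * g = 6636 * 9.81 = 65099.16 N/m^3
P = 65099.16 * 0.28 = 18227.7648 Pa

18227.7648 Pa


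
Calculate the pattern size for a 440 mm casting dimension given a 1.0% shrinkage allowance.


Formula: L_pattern = L_casting * (1 + shrinkage_rate/100)
Shrinkage factor = 1 + 1.0/100 = 1.01
L_pattern = 440 mm * 1.01 = 444.4000 mm

444.4000 mm


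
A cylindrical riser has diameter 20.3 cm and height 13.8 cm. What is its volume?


Formula: V = pi * (D/2)^2 * H  (cylinder volume)
Radius = D/2 = 20.3/2 = 10.15 cm
V = pi * 10.15^2 * 13.8 = 4466.4353 cm^3

Final answer: 4466.4353 cm^3


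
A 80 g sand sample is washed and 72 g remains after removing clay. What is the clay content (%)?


Formula: Clay% = (W_total - W_washed) / W_total * 100
Clay mass = 80 - 72 = 8 g
Clay% = 8 / 80 * 100 = 10.0000%

10.0000%


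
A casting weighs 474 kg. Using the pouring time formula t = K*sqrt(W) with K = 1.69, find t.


Formula: t = K * sqrt(W)
sqrt(W) = sqrt(474) = 21.77154
t = 1.69 * 21.77154 = 36.7939 s

Answer: 36.7939 s


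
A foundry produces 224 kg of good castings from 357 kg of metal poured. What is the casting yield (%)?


Formula: Casting Yield = (W_good / W_total) * 100
Yield = (224 kg / 357 kg) * 100 = 62.7451%

Final answer: 62.7451%


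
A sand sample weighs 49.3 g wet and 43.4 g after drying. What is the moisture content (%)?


Formula: MC = (W_wet - W_dry) / W_wet * 100
Water mass = 49.3 - 43.4 = 5.9 g
MC = 5.9 / 49.3 * 100 = 11.9675%

Final answer: 11.9675%


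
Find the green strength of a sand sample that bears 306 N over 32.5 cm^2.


Formula: Compressive Strength = Force / Area
Strength = 306 N / 32.5 cm^2 = 9.4154 N/cm^2

Answer: 9.4154 N/cm^2


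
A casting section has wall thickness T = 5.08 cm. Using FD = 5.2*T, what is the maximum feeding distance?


Formula: FD = 5.2 * T  (riser feeding-distance rule)
FD = 5.2 * 5.08 cm = 26.4160 cm

Final answer: 26.4160 cm


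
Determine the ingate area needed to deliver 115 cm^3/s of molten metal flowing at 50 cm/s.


Formula: A_ingate = Q / v  (continuity equation)
A = 115 cm^3/s / 50 cm/s = 2.3000 cm^2

Final answer: 2.3000 cm^2


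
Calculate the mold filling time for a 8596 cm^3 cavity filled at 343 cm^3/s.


Formula: t_fill = V_mold / Q_flow
t = 8596 cm^3 / 343 cm^3/s = 25.0612 s


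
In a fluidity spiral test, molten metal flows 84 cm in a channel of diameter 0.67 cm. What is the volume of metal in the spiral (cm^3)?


Formula: V = pi * (d/2)^2 * L  (cylinder volume)
Radius = 0.67/2 = 0.335 cm
V = pi * 0.335^2 * 84 = 29.6155 cm^3

29.6155 cm^3


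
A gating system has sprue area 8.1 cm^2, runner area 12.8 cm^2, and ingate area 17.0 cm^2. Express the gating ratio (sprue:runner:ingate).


Sprue:Runner:Ingate = 1 : 12.8/8.1 : 17.0/8.1 = 1:1.58:2.10

Final answer: 1:1.58:2.10


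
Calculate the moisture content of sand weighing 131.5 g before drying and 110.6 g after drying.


Formula: MC = (W_wet - W_dry) / W_wet * 100
Water mass = 131.5 - 110.6 = 20.9 g
MC = 20.9 / 131.5 * 100 = 15.8935%

Final answer: 15.8935%


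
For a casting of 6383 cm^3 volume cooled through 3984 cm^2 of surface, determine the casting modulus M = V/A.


Formula: Casting Modulus M = V / A
M = 6383 cm^3 / 3984 cm^2 = 1.6022 cm

Final answer: 1.6022 cm


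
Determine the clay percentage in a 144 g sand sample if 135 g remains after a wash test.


Formula: Clay% = (W_total - W_washed) / W_total * 100
Clay mass = 144 - 135 = 9 g
Clay% = 9 / 144 * 100 = 6.2500%

6.2500%


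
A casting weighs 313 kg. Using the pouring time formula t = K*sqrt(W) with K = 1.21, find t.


Formula: t = K * sqrt(W)
sqrt(W) = sqrt(313) = 17.69181
t = 1.21 * 17.69181 = 21.4071 s

Answer: 21.4071 s


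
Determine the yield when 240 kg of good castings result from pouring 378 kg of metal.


Formula: Casting Yield = (W_good / W_total) * 100
Yield = (240 kg / 378 kg) * 100 = 63.4921%


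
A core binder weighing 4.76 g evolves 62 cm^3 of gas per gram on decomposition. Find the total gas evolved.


Formula: V_gas = W_binder * gas_evolution_rate
V = 4.76 g * 62 cm^3/g = 295.1200 cm^3

Final answer: 295.1200 cm^3


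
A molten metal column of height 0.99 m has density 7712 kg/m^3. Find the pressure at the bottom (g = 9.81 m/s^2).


Formula: P = rho * g * h
rho * g = 7712 * 9.81 = 75654.72 N/m^3
P = 75654.72 * 0.99 = 74898.1728 Pa


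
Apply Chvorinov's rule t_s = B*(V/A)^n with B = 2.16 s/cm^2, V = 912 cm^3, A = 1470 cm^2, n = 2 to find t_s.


Formula: t_s = B * (V/A)^n  (Chvorinov's rule, n=2)
Modulus M = V/A = 912/1470 = 0.620408 cm
M^2 = 0.620408^2 = 0.384906 cm^2
t_s = 2.16 * 0.384906 = 0.8314 s


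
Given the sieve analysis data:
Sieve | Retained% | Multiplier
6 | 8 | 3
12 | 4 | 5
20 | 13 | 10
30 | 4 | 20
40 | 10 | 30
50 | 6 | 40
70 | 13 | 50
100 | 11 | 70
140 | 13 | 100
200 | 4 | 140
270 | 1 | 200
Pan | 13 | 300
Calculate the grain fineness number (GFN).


Formula: GFN = sum(pct * multiplier) / sum(pct)
sum(pct * multiplier) = 8174
sum(pct) = 100
GFN = 8174 / 100 = 81.74


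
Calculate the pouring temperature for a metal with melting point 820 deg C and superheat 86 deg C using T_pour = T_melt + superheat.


Formula: T_pour = T_melt + Superheat
T_pour = 820 + 86 = 906 deg C

Final answer: 906 deg C


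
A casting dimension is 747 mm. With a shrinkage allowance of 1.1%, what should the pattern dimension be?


Formula: L_pattern = L_casting * (1 + shrinkage_rate/100)
Shrinkage factor = 1 + 1.1/100 = 1.011
L_pattern = 747 mm * 1.011 = 755.2170 mm

Answer: 755.2170 mm


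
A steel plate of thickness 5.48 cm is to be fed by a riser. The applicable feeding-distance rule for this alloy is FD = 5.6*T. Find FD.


Formula: FD = 5.6 * T  (riser feeding-distance rule)
FD = 5.6 * 5.48 cm = 30.6880 cm


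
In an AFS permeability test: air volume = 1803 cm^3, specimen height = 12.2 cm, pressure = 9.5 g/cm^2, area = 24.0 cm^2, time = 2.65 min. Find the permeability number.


Formula: Permeability Number P = (V * H) / (p * A * t)
Numerator: V * H = 1803 * 12.2 = 21996.6
Denominator: p * A * t = 9.5 * 24.0 * 2.65 = 604.2
P = 21996.6 / 604.2 = 36.4062

Answer: 36.4062


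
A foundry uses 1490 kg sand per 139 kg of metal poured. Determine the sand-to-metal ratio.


Formula: Sand-to-Metal Ratio = W_sand / W_metal
Ratio = 1490 kg / 139 kg = 10.7194


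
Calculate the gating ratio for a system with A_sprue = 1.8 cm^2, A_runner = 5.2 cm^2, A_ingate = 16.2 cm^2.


Sprue:Runner:Ingate = 1 : 5.2/1.8 : 16.2/1.8 = 1:2.89:9.00

1:2.89:9.00


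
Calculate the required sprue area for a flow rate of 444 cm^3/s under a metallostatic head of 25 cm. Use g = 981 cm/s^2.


Formula: v = sqrt(2*g*h), A = Q/v
Velocity: v = sqrt(2 * 981 * 25) = sqrt(49050) = 221.4723 cm/s
Sprue area: A = Q / v = 444 / 221.4723 = 2.0048 cm^2

Answer: 2.0048 cm^2


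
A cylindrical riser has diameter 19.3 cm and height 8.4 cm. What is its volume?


Formula: V = pi * (D/2)^2 * H  (cylinder volume)
Radius = D/2 = 19.3/2 = 9.65 cm
V = pi * 9.65^2 * 8.4 = 2457.4449 cm^3

Answer: 2457.4449 cm^3


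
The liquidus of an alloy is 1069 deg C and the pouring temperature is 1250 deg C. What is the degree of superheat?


Formula: Superheat = T_pour - T_melt
Superheat = 1250 - 1069 = 181 deg C

Final answer: 181 deg C


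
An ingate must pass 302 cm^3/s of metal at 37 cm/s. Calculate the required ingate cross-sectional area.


Formula: A_ingate = Q / v  (continuity equation)
A = 302 cm^3/s / 37 cm/s = 8.1622 cm^2

Final answer: 8.1622 cm^2


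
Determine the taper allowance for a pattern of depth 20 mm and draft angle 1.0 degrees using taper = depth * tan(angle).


Formula: taper = depth * tan(draft_angle)
tan(1.0 deg) = 0.0174551
taper = 20 mm * 0.0174551 = 0.3491 mm

0.3491 mm


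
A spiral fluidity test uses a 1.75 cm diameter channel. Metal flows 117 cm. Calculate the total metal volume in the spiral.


Formula: V = pi * (d/2)^2 * L  (cylinder volume)
Radius = 1.75/2 = 0.875 cm
V = pi * 0.875^2 * 117 = 281.4180 cm^3

Answer: 281.4180 cm^3


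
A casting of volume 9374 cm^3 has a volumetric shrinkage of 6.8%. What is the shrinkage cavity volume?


Formula: V_shrink = V_casting * shrinkage_pct / 100
V_shrink = 9374 cm^3 * 6.8 / 100 = 637.4320 cm^3

637.4320 cm^3


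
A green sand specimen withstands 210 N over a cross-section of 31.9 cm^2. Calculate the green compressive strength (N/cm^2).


Formula: Compressive Strength = Force / Area
Strength = 210 N / 31.9 cm^2 = 6.5831 N/cm^2

Answer: 6.5831 N/cm^2


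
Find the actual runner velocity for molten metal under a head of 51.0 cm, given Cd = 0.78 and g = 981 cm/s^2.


Formula: v = Cd * sqrt(2 * g * h)  (Torricelli with discharge coefficient)
2*g*h = 2 * 981 * 51.0 = 100062.0 cm^2/s^2
sqrt(100062.0) = 316.32578 cm/s
v = 0.78 * 316.32578 = 246.7341 cm/s

Final answer: 246.7341 cm/s


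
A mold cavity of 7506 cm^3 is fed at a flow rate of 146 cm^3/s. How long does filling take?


Formula: t_fill = V_mold / Q_flow
t = 7506 cm^3 / 146 cm^3/s = 51.4110 s


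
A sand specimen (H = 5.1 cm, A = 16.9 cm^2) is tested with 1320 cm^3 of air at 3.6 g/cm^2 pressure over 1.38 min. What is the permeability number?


Formula: Permeability Number P = (V * H) / (p * A * t)
Numerator: V * H = 1320 * 5.1 = 6732.0
Denominator: p * A * t = 3.6 * 16.9 * 1.38 = 83.9592
P = 6732.0 / 83.9592 = 80.1818


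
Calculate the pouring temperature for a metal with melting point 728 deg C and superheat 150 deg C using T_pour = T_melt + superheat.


Formula: T_pour = T_melt + Superheat
T_pour = 728 + 150 = 878 deg C

Final answer: 878 deg C


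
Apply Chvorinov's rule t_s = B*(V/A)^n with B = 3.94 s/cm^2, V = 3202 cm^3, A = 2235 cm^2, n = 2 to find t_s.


Formula: t_s = B * (V/A)^n  (Chvorinov's rule, n=2)
Modulus M = V/A = 3202/2235 = 1.432662 cm
M^2 = 1.432662^2 = 2.052520 cm^2
t_s = 3.94 * 2.052520 = 8.0869 s


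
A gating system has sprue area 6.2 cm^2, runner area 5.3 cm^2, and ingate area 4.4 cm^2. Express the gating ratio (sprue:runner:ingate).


Sprue:Runner:Ingate = 1 : 5.3/6.2 : 4.4/6.2 = 1:0.85:0.71

Final answer: 1:0.85:0.71


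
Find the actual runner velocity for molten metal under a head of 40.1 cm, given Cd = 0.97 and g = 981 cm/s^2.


Formula: v = Cd * sqrt(2 * g * h)  (Torricelli with discharge coefficient)
2*g*h = 2 * 981 * 40.1 = 78676.2 cm^2/s^2
sqrt(78676.2) = 280.49278 cm/s
v = 0.97 * 280.49278 = 272.0780 cm/s

Final answer: 272.0780 cm/s


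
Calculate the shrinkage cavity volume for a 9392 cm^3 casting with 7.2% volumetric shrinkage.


Formula: V_shrink = V_casting * shrinkage_pct / 100
V_shrink = 9392 cm^3 * 7.2 / 100 = 676.2240 cm^3

Final answer: 676.2240 cm^3


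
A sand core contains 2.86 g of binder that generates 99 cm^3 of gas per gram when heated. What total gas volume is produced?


Formula: V_gas = W_binder * gas_evolution_rate
V = 2.86 g * 99 cm^3/g = 283.1400 cm^3


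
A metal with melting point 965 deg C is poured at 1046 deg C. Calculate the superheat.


Formula: Superheat = T_pour - T_melt
Superheat = 1046 - 965 = 81 deg C

Final answer: 81 deg C


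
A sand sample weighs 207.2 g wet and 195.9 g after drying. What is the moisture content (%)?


Formula: MC = (W_wet - W_dry) / W_wet * 100
Water mass = 207.2 - 195.9 = 11.3 g
MC = 11.3 / 207.2 * 100 = 5.4537%

Final answer: 5.4537%


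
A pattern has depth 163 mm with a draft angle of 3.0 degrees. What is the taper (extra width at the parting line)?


Formula: taper = depth * tan(draft_angle)
tan(3.0 deg) = 0.0524078
taper = 163 mm * 0.0524078 = 8.5425 mm


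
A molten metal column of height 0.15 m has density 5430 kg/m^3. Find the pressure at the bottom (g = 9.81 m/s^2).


Formula: P = rho * g * h
rho * g = 5430 * 9.81 = 53268.3 N/m^3
P = 53268.3 * 0.15 = 7990.2450 Pa

Final answer: 7990.2450 Pa


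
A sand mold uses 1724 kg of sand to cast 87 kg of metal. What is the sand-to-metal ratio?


Formula: Sand-to-Metal Ratio = W_sand / W_metal
Ratio = 1724 kg / 87 kg = 19.8161

19.8161


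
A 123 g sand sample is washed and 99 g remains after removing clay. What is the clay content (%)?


Formula: Clay% = (W_total - W_washed) / W_total * 100
Clay mass = 123 - 99 = 24 g
Clay% = 24 / 123 * 100 = 19.5122%

19.5122%


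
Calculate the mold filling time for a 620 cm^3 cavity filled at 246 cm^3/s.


Formula: t_fill = V_mold / Q_flow
t = 620 cm^3 / 246 cm^3/s = 2.5203 s

Answer: 2.5203 s


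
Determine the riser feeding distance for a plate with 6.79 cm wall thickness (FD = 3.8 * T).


Formula: FD = 3.8 * T  (riser feeding-distance rule)
FD = 3.8 * 6.79 cm = 25.8020 cm

25.8020 cm


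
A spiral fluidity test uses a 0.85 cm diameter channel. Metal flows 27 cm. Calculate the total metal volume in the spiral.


Formula: V = pi * (d/2)^2 * L  (cylinder volume)
Radius = 0.85/2 = 0.425 cm
V = pi * 0.425^2 * 27 = 15.3212 cm^3

Answer: 15.3212 cm^3


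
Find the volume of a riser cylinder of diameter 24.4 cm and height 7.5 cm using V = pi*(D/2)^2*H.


Formula: V = pi * (D/2)^2 * H  (cylinder volume)
Radius = D/2 = 24.4/2 = 12.2 cm
V = pi * 12.2^2 * 7.5 = 3506.9599 cm^3


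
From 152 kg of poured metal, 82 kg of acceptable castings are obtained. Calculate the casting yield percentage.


Formula: Casting Yield = (W_good / W_total) * 100
Yield = (82 kg / 152 kg) * 100 = 53.9474%

Answer: 53.9474%


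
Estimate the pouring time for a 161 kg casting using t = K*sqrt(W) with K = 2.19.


Formula: t = K * sqrt(W)
sqrt(W) = sqrt(161) = 12.68858
t = 2.19 * 12.68858 = 27.7880 s

27.7880 s


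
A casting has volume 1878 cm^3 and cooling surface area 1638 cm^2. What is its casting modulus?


Formula: Casting Modulus M = V / A
M = 1878 cm^3 / 1638 cm^2 = 1.1465 cm


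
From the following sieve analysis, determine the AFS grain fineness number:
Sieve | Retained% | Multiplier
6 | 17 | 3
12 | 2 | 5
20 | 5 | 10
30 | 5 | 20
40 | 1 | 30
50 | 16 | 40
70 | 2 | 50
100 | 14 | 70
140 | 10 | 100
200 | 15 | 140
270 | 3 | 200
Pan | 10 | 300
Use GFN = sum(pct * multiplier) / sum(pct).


Formula: GFN = sum(pct * multiplier) / sum(pct)
sum(pct * multiplier) = 8661
sum(pct) = 100
GFN = 8661 / 100 = 86.61


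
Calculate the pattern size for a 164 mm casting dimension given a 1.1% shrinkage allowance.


Formula: L_pattern = L_casting * (1 + shrinkage_rate/100)
Shrinkage factor = 1 + 1.1/100 = 1.011
L_pattern = 164 mm * 1.011 = 165.8040 mm

Final answer: 165.8040 mm


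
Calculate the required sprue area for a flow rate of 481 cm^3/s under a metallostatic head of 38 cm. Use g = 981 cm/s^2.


Formula: v = sqrt(2*g*h), A = Q/v
Velocity: v = sqrt(2 * 981 * 38) = sqrt(74556) = 273.0494 cm/s
Sprue area: A = Q / v = 481 / 273.0494 = 1.7616 cm^2


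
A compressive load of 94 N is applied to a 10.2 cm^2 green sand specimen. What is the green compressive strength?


Formula: Compressive Strength = Force / Area
Strength = 94 N / 10.2 cm^2 = 9.2157 N/cm^2

Answer: 9.2157 N/cm^2


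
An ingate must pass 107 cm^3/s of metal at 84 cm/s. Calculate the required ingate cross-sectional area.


Formula: A_ingate = Q / v  (continuity equation)
A = 107 cm^3/s / 84 cm/s = 1.2738 cm^2

Answer: 1.2738 cm^2


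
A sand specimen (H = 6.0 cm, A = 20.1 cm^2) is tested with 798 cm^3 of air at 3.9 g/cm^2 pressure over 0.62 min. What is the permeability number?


Formula: Permeability Number P = (V * H) / (p * A * t)
Numerator: V * H = 798 * 6.0 = 4788.0
Denominator: p * A * t = 3.9 * 20.1 * 0.62 = 48.6018
P = 4788.0 / 48.6018 = 98.5149

98.5149


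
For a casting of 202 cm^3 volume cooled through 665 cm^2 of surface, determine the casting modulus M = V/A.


Formula: Casting Modulus M = V / A
M = 202 cm^3 / 665 cm^2 = 0.3038 cm

Answer: 0.3038 cm


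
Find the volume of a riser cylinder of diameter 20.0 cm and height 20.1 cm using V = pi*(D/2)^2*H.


Formula: V = pi * (D/2)^2 * H  (cylinder volume)
Radius = D/2 = 20.0/2 = 10.0 cm
V = pi * 10.0^2 * 20.1 = 6314.6012 cm^3

Answer: 6314.6012 cm^3


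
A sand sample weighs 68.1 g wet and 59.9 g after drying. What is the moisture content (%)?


Formula: MC = (W_wet - W_dry) / W_wet * 100
Water mass = 68.1 - 59.9 = 8.2 g
MC = 8.2 / 68.1 * 100 = 12.0411%

Answer: 12.0411%


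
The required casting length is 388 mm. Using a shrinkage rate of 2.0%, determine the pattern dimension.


Formula: L_pattern = L_casting * (1 + shrinkage_rate/100)
Shrinkage factor = 1 + 2.0/100 = 1.02
L_pattern = 388 mm * 1.02 = 395.7600 mm

395.7600 mm


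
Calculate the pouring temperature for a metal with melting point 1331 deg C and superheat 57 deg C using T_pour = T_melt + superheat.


Formula: T_pour = T_melt + Superheat
T_pour = 1331 + 57 = 1388 deg C


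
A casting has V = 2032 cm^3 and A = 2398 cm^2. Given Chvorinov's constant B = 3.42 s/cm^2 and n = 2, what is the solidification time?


Formula: t_s = B * (V/A)^n  (Chvorinov's rule, n=2)
Modulus M = V/A = 2032/2398 = 0.847373 cm
M^2 = 0.847373^2 = 0.718041 cm^2
t_s = 3.42 * 0.718041 = 2.4557 s

2.4557 s


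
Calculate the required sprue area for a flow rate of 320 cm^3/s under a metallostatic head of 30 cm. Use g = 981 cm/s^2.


Formula: v = sqrt(2*g*h), A = Q/v
Velocity: v = sqrt(2 * 981 * 30) = sqrt(58860) = 242.6108 cm/s
Sprue area: A = Q / v = 320 / 242.6108 = 1.3190 cm^2

1.3190 cm^2


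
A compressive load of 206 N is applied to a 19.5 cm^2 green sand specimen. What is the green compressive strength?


Formula: Compressive Strength = Force / Area
Strength = 206 N / 19.5 cm^2 = 10.5641 N/cm^2

Final answer: 10.5641 N/cm^2


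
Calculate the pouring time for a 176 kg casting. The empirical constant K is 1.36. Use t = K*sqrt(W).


Formula: t = K * sqrt(W)
sqrt(W) = sqrt(176) = 13.26650
t = 1.36 * 13.26650 = 18.0424 s

Answer: 18.0424 s


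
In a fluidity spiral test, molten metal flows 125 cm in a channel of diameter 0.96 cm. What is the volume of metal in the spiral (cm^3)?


Formula: V = pi * (d/2)^2 * L  (cylinder volume)
Radius = 0.96/2 = 0.48 cm
V = pi * 0.48^2 * 125 = 90.4779 cm^3

Answer: 90.4779 cm^3


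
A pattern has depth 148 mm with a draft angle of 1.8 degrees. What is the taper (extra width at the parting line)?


Formula: taper = depth * tan(draft_angle)
tan(1.8 deg) = 0.0314263
taper = 148 mm * 0.0314263 = 4.6511 mm

4.6511 mm


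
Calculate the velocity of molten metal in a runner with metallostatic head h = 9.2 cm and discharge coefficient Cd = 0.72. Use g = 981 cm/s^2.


Formula: v = Cd * sqrt(2 * g * h)  (Torricelli with discharge coefficient)
2*g*h = 2 * 981 * 9.2 = 18050.4 cm^2/s^2
sqrt(18050.4) = 134.35178 cm/s
v = 0.72 * 134.35178 = 96.7333 cm/s

Answer: 96.7333 cm/s


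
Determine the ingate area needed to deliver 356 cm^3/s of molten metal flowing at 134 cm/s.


Formula: A_ingate = Q / v  (continuity equation)
A = 356 cm^3/s / 134 cm/s = 2.6567 cm^2

Final answer: 2.6567 cm^2


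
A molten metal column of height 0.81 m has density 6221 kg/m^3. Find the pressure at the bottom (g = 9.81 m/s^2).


Formula: P = rho * g * h
rho * g = 6221 * 9.81 = 61028.01 N/m^3
P = 61028.01 * 0.81 = 49432.6881 Pa

49432.6881 Pa


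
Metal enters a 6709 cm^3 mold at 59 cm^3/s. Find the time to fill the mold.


Formula: t_fill = V_mold / Q_flow
t = 6709 cm^3 / 59 cm^3/s = 113.7119 s

Answer: 113.7119 s


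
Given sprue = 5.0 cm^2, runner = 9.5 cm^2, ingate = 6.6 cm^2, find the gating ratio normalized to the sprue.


Sprue:Runner:Ingate = 1 : 9.5/5.0 : 6.6/5.0 = 1:1.90:1.32

1:1.90:1.32


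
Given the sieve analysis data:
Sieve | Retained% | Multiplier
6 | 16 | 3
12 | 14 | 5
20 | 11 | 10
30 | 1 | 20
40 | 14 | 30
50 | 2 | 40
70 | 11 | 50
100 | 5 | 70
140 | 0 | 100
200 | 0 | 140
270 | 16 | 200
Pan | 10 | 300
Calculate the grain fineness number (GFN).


Formula: GFN = sum(pct * multiplier) / sum(pct)
sum(pct * multiplier) = 7848
sum(pct) = 100
GFN = 7848 / 100 = 78.48

Answer: 78.48


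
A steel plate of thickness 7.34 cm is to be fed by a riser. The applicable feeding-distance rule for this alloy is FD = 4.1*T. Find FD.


Formula: FD = 4.1 * T  (riser feeding-distance rule)
FD = 4.1 * 7.34 cm = 30.0940 cm

Answer: 30.0940 cm


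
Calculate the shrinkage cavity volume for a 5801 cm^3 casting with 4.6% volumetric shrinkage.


Formula: V_shrink = V_casting * shrinkage_pct / 100
V_shrink = 5801 cm^3 * 4.6 / 100 = 266.8460 cm^3


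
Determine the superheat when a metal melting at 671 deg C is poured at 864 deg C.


Formula: Superheat = T_pour - T_melt
Superheat = 864 - 671 = 193 deg C

193 deg C


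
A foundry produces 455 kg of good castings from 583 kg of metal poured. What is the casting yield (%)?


Formula: Casting Yield = (W_good / W_total) * 100
Yield = (455 kg / 583 kg) * 100 = 78.0446%

Final answer: 78.0446%


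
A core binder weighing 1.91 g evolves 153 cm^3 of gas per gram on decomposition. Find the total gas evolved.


Formula: V_gas = W_binder * gas_evolution_rate
V = 1.91 g * 153 cm^3/g = 292.2300 cm^3


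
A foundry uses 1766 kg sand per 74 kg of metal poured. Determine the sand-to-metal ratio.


Formula: Sand-to-Metal Ratio = W_sand / W_metal
Ratio = 1766 kg / 74 kg = 23.8649

23.8649


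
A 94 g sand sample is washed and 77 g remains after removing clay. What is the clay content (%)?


Formula: Clay% = (W_total - W_washed) / W_total * 100
Clay mass = 94 - 77 = 17 g
Clay% = 17 / 94 * 100 = 18.0851%


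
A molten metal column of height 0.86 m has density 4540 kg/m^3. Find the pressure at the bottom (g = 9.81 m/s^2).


Formula: P = rho * g * h
rho * g = 4540 * 9.81 = 44537.4 N/m^3
P = 44537.4 * 0.86 = 38302.1640 Pa

Final answer: 38302.1640 Pa


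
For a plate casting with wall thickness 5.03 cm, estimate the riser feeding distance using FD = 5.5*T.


Formula: FD = 5.5 * T  (riser feeding-distance rule)
FD = 5.5 * 5.03 cm = 27.6650 cm

Final answer: 27.6650 cm


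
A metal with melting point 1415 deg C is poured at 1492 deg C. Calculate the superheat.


Formula: Superheat = T_pour - T_melt
Superheat = 1492 - 1415 = 77 deg C

Answer: 77 deg C


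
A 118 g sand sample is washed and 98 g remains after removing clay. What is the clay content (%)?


Formula: Clay% = (W_total - W_washed) / W_total * 100
Clay mass = 118 - 98 = 20 g
Clay% = 20 / 118 * 100 = 16.9492%


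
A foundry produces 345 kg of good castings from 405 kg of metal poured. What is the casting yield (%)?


Formula: Casting Yield = (W_good / W_total) * 100
Yield = (345 kg / 405 kg) * 100 = 85.1852%

Final answer: 85.1852%


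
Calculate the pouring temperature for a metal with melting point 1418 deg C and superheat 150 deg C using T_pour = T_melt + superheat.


Formula: T_pour = T_melt + Superheat
T_pour = 1418 + 150 = 1568 deg C

Final answer: 1568 deg C


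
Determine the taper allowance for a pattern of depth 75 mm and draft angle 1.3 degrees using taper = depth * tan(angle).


Formula: taper = depth * tan(draft_angle)
tan(1.3 deg) = 0.0226932
taper = 75 mm * 0.0226932 = 1.7020 mm

Final answer: 1.7020 mm


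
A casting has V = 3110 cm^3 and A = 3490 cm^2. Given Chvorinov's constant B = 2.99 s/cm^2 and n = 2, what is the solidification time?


Formula: t_s = B * (V/A)^n  (Chvorinov's rule, n=2)
Modulus M = V/A = 3110/3490 = 0.891117 cm
M^2 = 0.891117^2 = 0.794090 cm^2
t_s = 2.99 * 0.794090 = 2.3743 s

2.3743 s


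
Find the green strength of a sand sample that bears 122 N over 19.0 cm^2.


Formula: Compressive Strength = Force / Area
Strength = 122 N / 19.0 cm^2 = 6.4211 N/cm^2

Final answer: 6.4211 N/cm^2


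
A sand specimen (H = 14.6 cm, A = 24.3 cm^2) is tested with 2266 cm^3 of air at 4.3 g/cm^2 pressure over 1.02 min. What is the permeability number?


Formula: Permeability Number P = (V * H) / (p * A * t)
Numerator: V * H = 2266 * 14.6 = 33083.6
Denominator: p * A * t = 4.3 * 24.3 * 1.02 = 106.5798
P = 33083.6 / 106.5798 = 310.4115

Answer: 310.4115


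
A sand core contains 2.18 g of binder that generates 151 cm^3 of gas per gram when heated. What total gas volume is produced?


Formula: V_gas = W_binder * gas_evolution_rate
V = 2.18 g * 151 cm^3/g = 329.1800 cm^3

329.1800 cm^3


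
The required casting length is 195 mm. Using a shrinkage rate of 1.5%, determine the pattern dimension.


Formula: L_pattern = L_casting * (1 + shrinkage_rate/100)
Shrinkage factor = 1 + 1.5/100 = 1.015
L_pattern = 195 mm * 1.015 = 197.9250 mm

Answer: 197.9250 mm


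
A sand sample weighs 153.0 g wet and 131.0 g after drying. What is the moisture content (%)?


Formula: MC = (W_wet - W_dry) / W_wet * 100
Water mass = 153.0 - 131.0 = 22.0 g
MC = 22.0 / 153.0 * 100 = 14.3791%


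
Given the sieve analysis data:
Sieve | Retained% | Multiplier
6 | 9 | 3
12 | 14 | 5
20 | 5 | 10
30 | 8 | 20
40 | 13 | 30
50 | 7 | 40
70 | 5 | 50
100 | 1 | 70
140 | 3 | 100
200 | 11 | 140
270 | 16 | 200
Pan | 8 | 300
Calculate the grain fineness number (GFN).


Formula: GFN = sum(pct * multiplier) / sum(pct)
sum(pct * multiplier) = 8737
sum(pct) = 100
GFN = 8737 / 100 = 87.37

87.37


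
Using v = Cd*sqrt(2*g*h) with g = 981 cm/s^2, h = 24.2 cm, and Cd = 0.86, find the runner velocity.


Formula: v = Cd * sqrt(2 * g * h)  (Torricelli with discharge coefficient)
2*g*h = 2 * 981 * 24.2 = 47480.4 cm^2/s^2
sqrt(47480.4) = 217.89998 cm/s
v = 0.86 * 217.89998 = 187.3940 cm/s

187.3940 cm/s


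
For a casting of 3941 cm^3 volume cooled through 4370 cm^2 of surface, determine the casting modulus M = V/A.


Formula: Casting Modulus M = V / A
M = 3941 cm^3 / 4370 cm^2 = 0.9018 cm

Final answer: 0.9018 cm


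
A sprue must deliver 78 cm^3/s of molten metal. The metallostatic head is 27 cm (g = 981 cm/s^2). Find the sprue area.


Formula: v = sqrt(2*g*h), A = Q/v
Velocity: v = sqrt(2 * 981 * 27) = sqrt(52974) = 230.1608 cm/s
Sprue area: A = Q / v = 78 / 230.1608 = 0.3389 cm^2

Final answer: 0.3389 cm^2


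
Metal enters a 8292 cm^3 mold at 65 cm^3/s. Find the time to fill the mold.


Formula: t_fill = V_mold / Q_flow
t = 8292 cm^3 / 65 cm^3/s = 127.5692 s

Final answer: 127.5692 s


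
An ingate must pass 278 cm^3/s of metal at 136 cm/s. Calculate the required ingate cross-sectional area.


Formula: A_ingate = Q / v  (continuity equation)
A = 278 cm^3/s / 136 cm/s = 2.0441 cm^2

Answer: 2.0441 cm^2


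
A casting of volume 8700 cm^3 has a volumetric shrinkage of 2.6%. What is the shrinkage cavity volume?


Formula: V_shrink = V_casting * shrinkage_pct / 100
V_shrink = 8700 cm^3 * 2.6 / 100 = 226.2000 cm^3

226.2000 cm^3


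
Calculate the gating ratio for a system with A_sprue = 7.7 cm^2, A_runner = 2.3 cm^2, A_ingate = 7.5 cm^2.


Sprue:Runner:Ingate = 1 : 2.3/7.7 : 7.5/7.7 = 1:0.30:0.97

Answer: 1:0.30:0.97


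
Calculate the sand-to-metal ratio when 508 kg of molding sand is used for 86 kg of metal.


Formula: Sand-to-Metal Ratio = W_sand / W_metal
Ratio = 508 kg / 86 kg = 5.9070


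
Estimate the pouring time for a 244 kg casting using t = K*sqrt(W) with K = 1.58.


Formula: t = K * sqrt(W)
sqrt(W) = sqrt(244) = 15.62050
t = 1.58 * 15.62050 = 24.6804 s

24.6804 s


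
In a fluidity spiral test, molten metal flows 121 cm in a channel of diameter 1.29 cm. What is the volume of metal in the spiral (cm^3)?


Formula: V = pi * (d/2)^2 * L  (cylinder volume)
Radius = 1.29/2 = 0.645 cm
V = pi * 0.645^2 * 121 = 158.1447 cm^3

Answer: 158.1447 cm^3


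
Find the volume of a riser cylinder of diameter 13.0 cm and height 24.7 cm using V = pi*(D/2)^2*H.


Formula: V = pi * (D/2)^2 * H  (cylinder volume)
Radius = D/2 = 13.0/2 = 6.5 cm
V = pi * 6.5^2 * 24.7 = 3278.4876 cm^3


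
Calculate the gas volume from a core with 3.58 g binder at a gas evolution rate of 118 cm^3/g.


Formula: V_gas = W_binder * gas_evolution_rate
V = 3.58 g * 118 cm^3/g = 422.4400 cm^3


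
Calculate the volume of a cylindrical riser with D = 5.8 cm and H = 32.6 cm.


Formula: V = pi * (D/2)^2 * H  (cylinder volume)
Radius = D/2 = 5.8/2 = 2.9 cm
V = pi * 2.9^2 * 32.6 = 861.3179 cm^3

Final answer: 861.3179 cm^3


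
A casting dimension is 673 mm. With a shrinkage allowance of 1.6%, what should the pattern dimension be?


Formula: L_pattern = L_casting * (1 + shrinkage_rate/100)
Shrinkage factor = 1 + 1.6/100 = 1.016
L_pattern = 673 mm * 1.016 = 683.7680 mm

683.7680 mm


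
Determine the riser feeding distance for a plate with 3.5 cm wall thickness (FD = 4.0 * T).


Formula: FD = 4.0 * T  (riser feeding-distance rule)
FD = 4.0 * 3.5 cm = 14.0000 cm

Answer: 14.0000 cm


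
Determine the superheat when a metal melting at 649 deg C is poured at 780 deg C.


Formula: Superheat = T_pour - T_melt
Superheat = 780 - 649 = 131 deg C


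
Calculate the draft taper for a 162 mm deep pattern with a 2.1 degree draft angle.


Formula: taper = depth * tan(draft_angle)
tan(2.1 deg) = 0.0366683
taper = 162 mm * 0.0366683 = 5.9403 mm

5.9403 mm


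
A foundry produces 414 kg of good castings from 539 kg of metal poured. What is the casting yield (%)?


Formula: Casting Yield = (W_good / W_total) * 100
Yield = (414 kg / 539 kg) * 100 = 76.8089%


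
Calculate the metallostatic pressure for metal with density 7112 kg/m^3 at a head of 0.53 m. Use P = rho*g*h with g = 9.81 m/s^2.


Formula: P = rho * g * h
rho * g = 7112 * 9.81 = 69768.72 N/m^3
P = 69768.72 * 0.53 = 36977.4216 Pa

36977.4216 Pa


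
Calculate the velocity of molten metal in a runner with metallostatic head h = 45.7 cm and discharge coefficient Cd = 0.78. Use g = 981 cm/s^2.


Formula: v = Cd * sqrt(2 * g * h)  (Torricelli with discharge coefficient)
2*g*h = 2 * 981 * 45.7 = 89663.4 cm^2/s^2
sqrt(89663.4) = 299.43847 cm/s
v = 0.78 * 299.43847 = 233.5620 cm/s

233.5620 cm/s


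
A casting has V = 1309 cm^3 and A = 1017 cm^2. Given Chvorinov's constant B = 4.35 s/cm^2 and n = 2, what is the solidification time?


Formula: t_s = B * (V/A)^n  (Chvorinov's rule, n=2)
Modulus M = V/A = 1309/1017 = 1.287119 cm
M^2 = 1.287119^2 = 1.656675 cm^2
t_s = 4.35 * 1.656675 = 7.2065 s

Answer: 7.2065 s


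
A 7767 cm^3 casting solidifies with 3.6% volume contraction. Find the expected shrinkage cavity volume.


Formula: V_shrink = V_casting * shrinkage_pct / 100
V_shrink = 7767 cm^3 * 3.6 / 100 = 279.6120 cm^3

Answer: 279.6120 cm^3


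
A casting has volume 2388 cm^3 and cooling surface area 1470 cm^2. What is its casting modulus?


Formula: Casting Modulus M = V / A
M = 2388 cm^3 / 1470 cm^2 = 1.6245 cm

Final answer: 1.6245 cm


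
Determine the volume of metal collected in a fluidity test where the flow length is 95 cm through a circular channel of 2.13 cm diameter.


Formula: V = pi * (d/2)^2 * L  (cylinder volume)
Radius = 2.13/2 = 1.065 cm
V = pi * 1.065^2 * 95 = 338.5109 cm^3

Final answer: 338.5109 cm^3


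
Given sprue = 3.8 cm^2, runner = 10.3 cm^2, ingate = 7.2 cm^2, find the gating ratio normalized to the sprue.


Sprue:Runner:Ingate = 1 : 10.3/3.8 : 7.2/3.8 = 1:2.71:1.89

Answer: 1:2.71:1.89


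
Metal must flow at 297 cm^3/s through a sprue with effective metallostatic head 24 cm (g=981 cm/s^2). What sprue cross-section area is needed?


Formula: v = sqrt(2*g*h), A = Q/v
Velocity: v = sqrt(2 * 981 * 24) = sqrt(47088) = 216.9977 cm/s
Sprue area: A = Q / v = 297 / 216.9977 = 1.3687 cm^2

Answer: 1.3687 cm^2


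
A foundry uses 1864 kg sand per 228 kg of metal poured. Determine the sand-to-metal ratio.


Formula: Sand-to-Metal Ratio = W_sand / W_metal
Ratio = 1864 kg / 228 kg = 8.1754

8.1754


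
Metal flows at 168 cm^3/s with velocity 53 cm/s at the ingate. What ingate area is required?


Formula: A_ingate = Q / v  (continuity equation)
A = 168 cm^3/s / 53 cm/s = 3.1698 cm^2

Final answer: 3.1698 cm^2


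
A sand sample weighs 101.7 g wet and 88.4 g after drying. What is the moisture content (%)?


Formula: MC = (W_wet - W_dry) / W_wet * 100
Water mass = 101.7 - 88.4 = 13.3 g
MC = 13.3 / 101.7 * 100 = 13.0777%

Final answer: 13.0777%


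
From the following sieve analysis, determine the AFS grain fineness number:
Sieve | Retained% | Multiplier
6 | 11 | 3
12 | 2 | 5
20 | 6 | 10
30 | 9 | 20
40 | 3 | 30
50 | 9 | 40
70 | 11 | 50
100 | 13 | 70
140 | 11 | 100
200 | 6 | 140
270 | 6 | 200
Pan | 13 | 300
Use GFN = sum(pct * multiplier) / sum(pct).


Formula: GFN = sum(pct * multiplier) / sum(pct)
sum(pct * multiplier) = 9233
sum(pct) = 100
GFN = 9233 / 100 = 92.33


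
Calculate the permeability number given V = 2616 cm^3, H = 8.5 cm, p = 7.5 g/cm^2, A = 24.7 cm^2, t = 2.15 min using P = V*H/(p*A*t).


Formula: Permeability Number P = (V * H) / (p * A * t)
Numerator: V * H = 2616 * 8.5 = 22236.0
Denominator: p * A * t = 7.5 * 24.7 * 2.15 = 398.2875
P = 22236.0 / 398.2875 = 55.8290

Final answer: 55.8290


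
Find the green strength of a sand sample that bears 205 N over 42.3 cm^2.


Formula: Compressive Strength = Force / Area
Strength = 205 N / 42.3 cm^2 = 4.8463 N/cm^2

Final answer: 4.8463 N/cm^2


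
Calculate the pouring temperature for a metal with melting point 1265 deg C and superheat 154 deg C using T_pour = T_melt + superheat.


Formula: T_pour = T_melt + Superheat
T_pour = 1265 + 154 = 1419 deg C

1419 deg C


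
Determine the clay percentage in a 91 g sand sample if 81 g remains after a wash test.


Formula: Clay% = (W_total - W_washed) / W_total * 100
Clay mass = 91 - 81 = 10 g
Clay% = 10 / 91 * 100 = 10.9890%

10.9890%


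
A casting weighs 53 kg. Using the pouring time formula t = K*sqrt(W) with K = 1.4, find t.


Formula: t = K * sqrt(W)
sqrt(W) = sqrt(53) = 7.28011
t = 1.4 * 7.28011 = 10.1922 s

Final answer: 10.1922 s


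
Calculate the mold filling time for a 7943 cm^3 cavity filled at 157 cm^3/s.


Formula: t_fill = V_mold / Q_flow
t = 7943 cm^3 / 157 cm^3/s = 50.5924 s

Final answer: 50.5924 s


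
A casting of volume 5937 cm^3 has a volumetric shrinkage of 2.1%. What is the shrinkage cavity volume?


Formula: V_shrink = V_casting * shrinkage_pct / 100
V_shrink = 5937 cm^3 * 2.1 / 100 = 124.6770 cm^3

124.6770 cm^3


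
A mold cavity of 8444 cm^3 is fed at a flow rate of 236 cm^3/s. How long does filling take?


Formula: t_fill = V_mold / Q_flow
t = 8444 cm^3 / 236 cm^3/s = 35.7797 s

35.7797 s


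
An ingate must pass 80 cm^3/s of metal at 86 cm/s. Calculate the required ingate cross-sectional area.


Formula: A_ingate = Q / v  (continuity equation)
A = 80 cm^3/s / 86 cm/s = 0.9302 cm^2
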